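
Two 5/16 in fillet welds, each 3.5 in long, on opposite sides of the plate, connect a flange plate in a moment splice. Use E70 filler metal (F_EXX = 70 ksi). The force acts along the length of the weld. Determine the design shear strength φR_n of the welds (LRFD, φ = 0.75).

φR_n ≈ 48.7 kips

Effective throat t_e = 0.707 × 0.3125 = 0.2209 in.
Total length L = 7 in; A_we = 0.2209 × 7 = 1.547 in².
F_nw = 0.6 F_EXX = 0.6 × 70 = 42 ksi.
φR_n = 0.75 × 42 × 1.547 = 48.72 kips.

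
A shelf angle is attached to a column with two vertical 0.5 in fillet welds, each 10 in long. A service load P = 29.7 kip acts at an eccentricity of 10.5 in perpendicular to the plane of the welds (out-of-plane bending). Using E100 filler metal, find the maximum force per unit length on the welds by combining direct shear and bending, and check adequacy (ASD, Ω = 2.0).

f_max ≈ 9.47 kip/in; adequate

E100XX → F_EXX = 100 ksi.
L_w = 2 × 10 = 20 in; section modulus (unit throat) S = 2 × L²/6 = 33.33 in².
Direct shear f_v = P/L_w = 29.7/20 = 1.485 kip/in.
Moment M = P × e = 29.7 × 10.5 = 311.85 kip·in; bending f_b = M/S = 9.355 kip/in.
f_max = √(f_v² + f_b²) = √(1.485² + 9.355²) = 9.473 kip/in.
r_n/Ω = (1/2.0) × 0.6 × 100 × (0.707 × 0.5) = 10.6 kip/in → adequate.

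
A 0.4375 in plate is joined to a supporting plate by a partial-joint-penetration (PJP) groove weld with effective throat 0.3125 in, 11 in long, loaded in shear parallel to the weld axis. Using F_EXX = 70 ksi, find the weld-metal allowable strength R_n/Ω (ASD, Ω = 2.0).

Effective throat (given) t_e = 0.3125 in.
A_we = 0.3125 × 11 = 3.438 in².
F_nw = 0.6 F_EXX = 42 ksi.
R_n/Ω = (42 × 3.438) / 2.0 = 72.19 kips.

R_n/Ω ≈ 72.2 kips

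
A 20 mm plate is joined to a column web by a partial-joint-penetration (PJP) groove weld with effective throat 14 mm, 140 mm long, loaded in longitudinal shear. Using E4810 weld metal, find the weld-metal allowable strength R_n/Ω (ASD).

E48XX → F_EXX = 480 MPa.
Effective throat (given) t_e = 14 mm.
A_we = 14 × 140 = 1960 mm².
F_nw = 0.6 F_EXX = 288 MPa.
R_n/Ω = (288 × 1960) / 2.0 × 10⁻³ = 282.2 kN.

R_n/Ω ≈ 282 kN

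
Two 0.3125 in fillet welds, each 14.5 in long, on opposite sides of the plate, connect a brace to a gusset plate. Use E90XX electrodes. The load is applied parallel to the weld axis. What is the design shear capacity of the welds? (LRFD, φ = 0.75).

φR_n ≈ 259 kips

E90XX → F_EXX = 90 ksi.
Effective throat t_e = 0.707 × 0.3125 = 0.2209 in.
Total length L = 29 in; A_we = 0.2209 × 29 = 6.407 in².
F_nw = 0.6 F_EXX = 0.6 × 90 = 54 ksi.
φR_n = 0.75 × 54 × 6.407 = 259.5 kips.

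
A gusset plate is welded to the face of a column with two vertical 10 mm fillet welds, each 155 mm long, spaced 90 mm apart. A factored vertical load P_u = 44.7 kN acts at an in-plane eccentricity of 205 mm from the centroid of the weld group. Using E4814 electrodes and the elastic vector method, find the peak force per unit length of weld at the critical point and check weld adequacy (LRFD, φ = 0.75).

f_max ≈ 741 N/mm; adequate

E48XX → F_EXX = 480 MPa.
Total weld length L_w = 310 mm. Treat welds as unit-width lines.
Polar moment about centroid: J = 2[d³/12 + d(b/2)²] = 2[155³/12 + 155×45²] = 1248000 mm³.
Direct shear f_v = P/L_w = 44.7×10³ / 310 = 144.2 N/mm (vertical).
Torsion M = P·e = 44.7×10³ × 205 = 9163500 N·mm.
Critical point at (x, y) = (45, 77.5) from centroid. f_tx = M·y/J = 568.9 N/mm; f_ty = M·x/J = 330.3 N/mm.
Resultant f_max = √[f_tx² + (f_v + f_ty)²] = √[568.9² + (144.2 + 330.3)²] = 740.8 N/mm.
Capacity per unit length: φr_n = 0.75 × 0.6 × 480 × (0.707 × 10) = 1527 N/mm.
740.8 ≤ 1527 → adequate.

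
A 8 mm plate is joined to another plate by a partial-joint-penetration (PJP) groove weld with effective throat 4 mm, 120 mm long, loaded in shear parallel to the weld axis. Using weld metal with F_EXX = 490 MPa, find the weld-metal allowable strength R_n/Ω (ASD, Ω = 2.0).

R_n/Ω ≈ 70.6 kN

Effective throat (given) t_e = 4 mm.
A_we = 4 × 120 = 480 mm².
F_nw = 0.6 F_EXX = 294 MPa.
R_n/Ω = (294 × 480) / 2.0 × 10⁻³ = 70.56 kN.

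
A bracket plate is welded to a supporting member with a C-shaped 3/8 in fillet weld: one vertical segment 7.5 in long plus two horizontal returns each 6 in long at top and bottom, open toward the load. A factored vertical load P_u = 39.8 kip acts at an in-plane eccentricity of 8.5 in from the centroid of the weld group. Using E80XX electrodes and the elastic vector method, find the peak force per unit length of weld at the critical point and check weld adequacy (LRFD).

f_max ≈ 8.35 kip/in; adequate

E80XX → F_EXX = 80 ksi.
Total weld length L_w = 19.5 in. Treat welds as unit-width lines.
Centroid: x̄ = 2×6×3 / 19.5 = 1.846 in from the vertical weld.
Polar moment about centroid: J = I_x + I_y = [7.5³/12 + 2×6×3.75²] + [7.5×1.846² + 2(6³/12 + 6×1.154²)] = 281.4 in³.
Direct shear f_v = P/L_w = 39.8 / 19.5 = 2.041 kip/in (vertical).
Torsion M = P·e = 39.8 × 8.5 = 338.3 kip·in.
Critical point at (x, y) = (4.154, 3.75) from centroid. f_tx = M·y/J = 4.508 kip/in; f_ty = M·x/J = 4.993 kip/in.
Resultant f_max = √[f_tx² + (f_v + f_ty)²] = √[4.508² + (2.041 + 4.993)²] = 8.354 kip/in.
Capacity per unit length: φr_n = 0.75 × 0.6 × 80 × (0.707 × 0.375) = 9.544 kip/in.
8.354 ≤ 9.544 → adequate.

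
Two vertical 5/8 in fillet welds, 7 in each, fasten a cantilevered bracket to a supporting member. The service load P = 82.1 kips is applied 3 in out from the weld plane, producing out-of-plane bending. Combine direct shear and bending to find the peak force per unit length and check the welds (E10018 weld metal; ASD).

E100XX → F_EXX = 100 ksi.
L_w = 2 × 7 = 14 in; section modulus (unit throat) S = 2 × L²/6 = 16.33 in².
Direct shear f_v = P/L_w = 82.1/14 = 5.864 kip/in.
Moment M = P × e = 82.1 × 3 = 246.3 kip·in; bending f_b = M/S = 15.08 kip/in.
f_max = √(f_v² + f_b²) = √(5.864² + 15.08²) = 16.18 kip/in.
r_n/Ω = (1/2.0) × 0.6 × 100 × (0.707 × 0.625) = 13.26 kip/in → NOT adequate.

f_max ≈ 16.2 kip/in; NOT adequate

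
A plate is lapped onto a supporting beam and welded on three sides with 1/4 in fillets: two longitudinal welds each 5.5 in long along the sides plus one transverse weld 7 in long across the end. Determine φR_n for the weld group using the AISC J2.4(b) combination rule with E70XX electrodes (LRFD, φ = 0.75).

φR_n ≈ 111 kips

E70XX → F_EXX = 70 ksi.
t_e = 0.707 × 0.25 = 0.1767 in.
R_nwl = 0.6 × 70 × 0.1767 × 11 = 81.66 kips (longitudinal, 2 welds).
R_nwt = 0.6 × 70 × 0.1767 × 7 = 51.96 kips (transverse, base value).
(i) R_nwl + R_nwt = 133.6 kips; (ii) 0.85 R_nwl + 1.5 R_nwt = 147.4 kips.
R_n = max = 147.4 kips [governs: (ii)]; φR_n = 110.5 kips.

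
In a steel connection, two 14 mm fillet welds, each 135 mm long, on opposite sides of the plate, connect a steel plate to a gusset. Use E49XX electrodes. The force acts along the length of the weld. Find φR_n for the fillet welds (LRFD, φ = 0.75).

φR_n ≈ 589 kN

E49XX → F_EXX = 490 MPa.
Effective throat t_e = 0.707 × 14 = 9.898 mm.
Total length L = 270 mm; A_we = 9.898 × 270 = 2672 mm².
F_nw = 0.6 F_EXX = 0.6 × 490 = 294 MPa.
φR_n = 0.75 × 294 × 2672 × 10⁻³ = 589.3 kN.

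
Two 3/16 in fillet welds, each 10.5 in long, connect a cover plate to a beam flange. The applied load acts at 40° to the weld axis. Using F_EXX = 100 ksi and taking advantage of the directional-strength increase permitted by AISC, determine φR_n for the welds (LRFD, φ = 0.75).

φR_n ≈ 158 kip

t_e = 0.707 × 0.1875 = 0.1326 in; A_we = 0.1326 × 21 = 2.784 in².
Directional factor: 1.0 + 0.5 sin^1.5(40°) = 1.258.
F_nw = 0.6 × 100 × 1.258 = 75.46 ksi.
φR_n = 0.75 × 75.46 × 2.784 = 157.6 kip.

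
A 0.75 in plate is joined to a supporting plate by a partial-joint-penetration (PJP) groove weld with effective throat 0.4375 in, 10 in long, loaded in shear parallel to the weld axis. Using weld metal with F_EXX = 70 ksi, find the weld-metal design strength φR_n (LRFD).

Effective throat (given) t_e = 0.4375 in.
A_we = 0.4375 × 10 = 4.375 in².
F_nw = 0.6 F_EXX = 42 ksi.
φR_n = 0.75 × 42 × 4.375 = 137.8 kips.

φR_n ≈ 138 kips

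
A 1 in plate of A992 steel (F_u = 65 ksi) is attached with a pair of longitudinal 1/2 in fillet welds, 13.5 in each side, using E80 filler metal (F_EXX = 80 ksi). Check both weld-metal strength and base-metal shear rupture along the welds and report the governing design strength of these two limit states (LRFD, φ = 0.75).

φR_n ≈ 344 kips (weld metal governs)

t_e = 0.707 × 0.5 = 0.3535 in; L = 27 in.
Weld metal: φR_n = 0.75 × 0.6 × 80 × 0.3535 × 27 = 343.6 kips.
Base metal (shear rupture): φR_n = 0.75 × 0.6 × 65 × 1 × 27 = 789.8 kips.
Governing: weld metal.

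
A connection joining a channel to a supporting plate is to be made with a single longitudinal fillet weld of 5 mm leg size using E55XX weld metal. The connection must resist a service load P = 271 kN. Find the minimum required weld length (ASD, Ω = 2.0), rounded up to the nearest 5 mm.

E55XX → F_EXX = 550 MPa.
Throat t_e = 0.707 × 5 = 3.535 mm.
r_n/Ω = (0.6 × 550 × 3.535) / 2.0 = 583.3 N/mm = 0.5833 kN/mm.
L_req = P / (r_n/Ω) = 271 / 0.5833 = 464.6 mm total.
Round up → use L = 465 mm.

L = 465 mm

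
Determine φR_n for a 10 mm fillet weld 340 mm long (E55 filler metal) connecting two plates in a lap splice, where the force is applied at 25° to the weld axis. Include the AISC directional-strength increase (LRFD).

φR_n ≈ 677 kN

E55XX → F_EXX = 550 MPa.
t_e = 0.707 × 10 = 7.07 mm; A_we = 7.07 × 340 = 2404 mm².
Directional factor: 1.0 + 0.5 sin^1.5(25°) = 1.137.
F_nw = 0.6 × 550 × 1.137 = 375.3 MPa.
φR_n = 0.75 × 375.3 × 2404 × 10⁻³ = 676.7 kN.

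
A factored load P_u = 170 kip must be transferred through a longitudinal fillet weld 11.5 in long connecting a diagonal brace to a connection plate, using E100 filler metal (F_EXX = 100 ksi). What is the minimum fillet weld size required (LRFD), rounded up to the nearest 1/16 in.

w = 1/2 in

Total weld length L = 11.5 in.
Required throat t_e = P_u / (φ × 0.6 F_EXX × L) = 170 / (0.75 × 0.6 × 100 × 11.5) = 0.3285 in.
Required leg w = t_e / 0.707 = 0.4646 in → use 1/2 in.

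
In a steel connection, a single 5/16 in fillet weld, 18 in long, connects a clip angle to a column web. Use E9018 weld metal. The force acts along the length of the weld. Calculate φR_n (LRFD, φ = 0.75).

φR_n ≈ 161 kips

E90XX → F_EXX = 90 ksi.
Effective throat t_e = 0.707 × 0.3125 = 0.2209 in.
Total length L = 18 in; A_we = 0.2209 × 18 = 3.977 in².
F_nw = 0.6 F_EXX = 0.6 × 90 = 54 ksi.
φR_n = 0.75 × 54 × 3.977 = 161.1 kips.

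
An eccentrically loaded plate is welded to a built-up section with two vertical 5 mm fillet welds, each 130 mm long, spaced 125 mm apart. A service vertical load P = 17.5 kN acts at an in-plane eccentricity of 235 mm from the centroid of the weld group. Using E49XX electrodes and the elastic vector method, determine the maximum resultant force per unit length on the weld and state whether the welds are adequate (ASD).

f_max ≈ 319 N/mm; adequate

E49XX → F_EXX = 490 MPa.
Total weld length L_w = 260 mm. Treat welds as unit-width lines.
Polar moment about centroid: J = 2[d³/12 + d(b/2)²] = 2[130³/12 + 130×62.5²] = 1382000 mm³.
Direct shear f_v = P/L_w = 17.5×10³ / 260 = 67.31 N/mm (vertical).
Torsion M = P·e = 17.5×10³ × 235 = 4112500 N·mm.
Critical point at (x, y) = (62.5, 65) from centroid. f_tx = M·y/J = 193.5 N/mm; f_ty = M·x/J = 186 N/mm.
Resultant f_max = √[f_tx² + (f_v + f_ty)²] = √[193.5² + (67.31 + 186)²] = 318.7 N/mm.
Capacity per unit length: r_n/Ω = (1/2.0) × 0.6 × 490 × (0.707 × 5) = 519.6 N/mm.
318.7 ≤ 519.6 → adequate.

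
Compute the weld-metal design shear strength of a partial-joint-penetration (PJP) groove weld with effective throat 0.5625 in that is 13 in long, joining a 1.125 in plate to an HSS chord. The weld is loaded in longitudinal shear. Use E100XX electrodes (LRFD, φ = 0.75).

φR_n ≈ 329 kip

E100XX → F_EXX = 100 ksi.
Effective throat (given) t_e = 0.5625 in.
A_we = 0.5625 × 13 = 7.312 in².
F_nw = 0.6 F_EXX = 60 ksi.
φR_n = 0.75 × 60 × 7.312 = 329.1 kip.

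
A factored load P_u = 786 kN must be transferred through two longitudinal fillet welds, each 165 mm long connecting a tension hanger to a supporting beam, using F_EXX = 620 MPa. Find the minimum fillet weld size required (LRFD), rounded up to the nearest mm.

Total weld length L = 330 mm.
Required throat t_e = P_u / (φ × 0.6 F_EXX × L) = 786 / (0.75 × 0.6 × 620 × 330 × 10⁻³) = 8.537 mm.
Required leg w = t_e / 0.707 = 12.07 mm → use 13 mm.

w = 13 mm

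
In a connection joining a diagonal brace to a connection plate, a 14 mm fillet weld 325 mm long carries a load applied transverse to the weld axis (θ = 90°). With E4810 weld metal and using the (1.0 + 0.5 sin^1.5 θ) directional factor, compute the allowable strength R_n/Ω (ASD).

R_n/Ω ≈ 695 kN

E48XX → F_EXX = 480 MPa.
t_e = 0.707 × 14 = 9.898 mm; A_we = 9.898 × 325 = 3217 mm².
Directional factor: 1.0 + 0.5 sin^1.5(90°) = 1.5.
F_nw = 0.6 × 480 × 1.5 = 432 MPa.
R_n/Ω = (432 × 3217) / 2.0 × 10⁻³ = 694.8 kN.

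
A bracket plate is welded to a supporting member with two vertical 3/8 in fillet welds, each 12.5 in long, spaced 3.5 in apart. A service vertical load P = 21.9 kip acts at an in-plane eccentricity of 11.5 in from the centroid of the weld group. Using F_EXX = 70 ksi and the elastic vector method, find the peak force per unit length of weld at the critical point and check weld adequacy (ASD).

f_max ≈ 4.38 kip/in; adequate

Total weld length L_w = 25 in. Treat welds as unit-width lines.
Polar moment about centroid: J = 2[d³/12 + d(b/2)²] = 2[12.5³/12 + 12.5×1.75²] = 402.1 in³.
Direct shear f_v = P/L_w = 21.9 / 25 = 0.876 kip/in (vertical).
Torsion M = P·e = 21.9 × 11.5 = 251.85 kip·in.
Critical point at (x, y) = (1.75, 6.25) from centroid. f_tx = M·y/J = 3.915 kip/in; f_ty = M·x/J = 1.096 kip/in.
Resultant f_max = √[f_tx² + (f_v + f_ty)²] = √[3.915² + (0.876 + 1.096)²] = 4.383 kip/in.
Capacity per unit length: r_n/Ω = (1/2.0) × 0.6 × 70 × (0.707 × 0.375) = 5.568 kip/in.
4.383 ≤ 5.568 → adequate.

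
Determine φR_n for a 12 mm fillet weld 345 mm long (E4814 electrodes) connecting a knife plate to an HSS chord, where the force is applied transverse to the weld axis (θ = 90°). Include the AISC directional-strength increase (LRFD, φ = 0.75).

E48XX → F_EXX = 480 MPa.
t_e = 0.707 × 12 = 8.484 mm; A_we = 8.484 × 345 = 2927 mm².
Directional factor: 1.0 + 0.5 sin^1.5(90°) = 1.5.
F_nw = 0.6 × 480 × 1.5 = 432 MPa.
φR_n = 0.75 × 432 × 2927 × 10⁻³ = 948.3 kN.

φR_n ≈ 948 kN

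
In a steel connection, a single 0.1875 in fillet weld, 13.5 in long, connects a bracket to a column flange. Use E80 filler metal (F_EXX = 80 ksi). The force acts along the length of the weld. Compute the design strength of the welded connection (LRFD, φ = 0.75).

Effective throat t_e = 0.707 × 0.1875 = 0.1326 in.
Total length L = 13.5 in; A_we = 0.1326 × 13.5 = 1.79 in².
F_nw = 0.6 F_EXX = 0.6 × 80 = 48 ksi.
φR_n = 0.75 × 48 × 1.79 = 64.43 kip.

φR_n ≈ 64.4 kip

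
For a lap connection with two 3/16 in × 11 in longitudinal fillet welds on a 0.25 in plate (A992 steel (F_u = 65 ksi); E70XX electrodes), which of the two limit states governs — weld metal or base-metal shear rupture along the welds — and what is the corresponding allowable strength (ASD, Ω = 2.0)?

R_n/Ω ≈ 61.2 kips (weld metal governs)

E70XX → F_EXX = 70 ksi.
t_e = 0.707 × 0.1875 = 0.1326 in; L = 22 in.
Weld metal: R_n/Ω = (1/2.0) × 0.6 × 70 × 0.1326 × 22 = 61.24 kips.
Base metal (shear rupture): R_n/Ω = (1/2.0) × 0.6 × 65 × 0.25 × 22 = 107.2 kips.
Governing: weld metal.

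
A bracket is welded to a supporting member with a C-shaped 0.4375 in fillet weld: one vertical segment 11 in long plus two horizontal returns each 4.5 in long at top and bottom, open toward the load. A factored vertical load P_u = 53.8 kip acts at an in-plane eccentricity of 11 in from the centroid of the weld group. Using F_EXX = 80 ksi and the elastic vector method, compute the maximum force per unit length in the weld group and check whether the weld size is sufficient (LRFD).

Total weld length L_w = 20 in. Treat welds as unit-width lines.
Centroid: x̄ = 2×4.5×2.25 / 20 = 1.012 in from the vertical weld.
Polar moment about centroid: J = I_x + I_y = [11³/12 + 2×4.5×5.5²] + [11×1.012² + 2(4.5³/12 + 4.5×1.238²)] = 423.4 in³.
Direct shear f_v = P/L_w = 53.8 / 20 = 2.69 kip/in (vertical).
Torsion M = P·e = 53.8 × 11 = 591.8 kip·in.
Critical point at (x, y) = (3.487, 5.5) from centroid. f_tx = M·y/J = 7.687 kip/in; f_ty = M·x/J = 4.874 kip/in.
Resultant f_max = √[f_tx² + (f_v + f_ty)²] = √[7.687² + (2.69 + 4.874)²] = 10.78 kip/in.
Capacity per unit length: φr_n = 0.75 × 0.6 × 80 × (0.707 × 0.4375) = 11.14 kip/in.
10.78 ≤ 11.14 → adequate.

f_max ≈ 10.8 kip/in; adequate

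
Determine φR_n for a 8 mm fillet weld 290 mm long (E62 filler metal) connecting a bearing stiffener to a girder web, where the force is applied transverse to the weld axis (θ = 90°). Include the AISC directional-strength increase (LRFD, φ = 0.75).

φR_n ≈ 686 kN

E62XX → F_EXX = 620 MPa.
t_e = 0.707 × 8 = 5.656 mm; A_we = 5.656 × 290 = 1640 mm².
Directional factor: 1.0 + 0.5 sin^1.5(90°) = 1.5.
F_nw = 0.6 × 620 × 1.5 = 558 MPa.
φR_n = 0.75 × 558 × 1640 × 10⁻³ = 686.4 kN.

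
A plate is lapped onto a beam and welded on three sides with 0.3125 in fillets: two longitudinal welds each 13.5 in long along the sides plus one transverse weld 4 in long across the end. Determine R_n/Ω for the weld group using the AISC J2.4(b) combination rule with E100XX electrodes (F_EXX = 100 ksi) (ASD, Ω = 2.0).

R_n/Ω ≈ 205 kips

t_e = 0.707 × 0.3125 = 0.2209 in.
R_nwl = 0.6 × 100 × 0.2209 × 27 = 357.9 kips (longitudinal, 2 welds).
R_nwt = 0.6 × 100 × 0.2209 × 4 = 53.02 kips (transverse, base value).
(i) R_nwl + R_nwt = 410.9 kips; (ii) 0.85 R_nwl + 1.5 R_nwt = 383.8 kips.
R_n = max = 410.9 kips [governs: (i)]; R_n/Ω = 205.5 kips.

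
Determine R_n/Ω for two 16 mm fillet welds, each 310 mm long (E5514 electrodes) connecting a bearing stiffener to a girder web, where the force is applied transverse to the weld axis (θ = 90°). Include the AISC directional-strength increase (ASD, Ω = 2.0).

R_n/Ω ≈ 1740 kN

E55XX → F_EXX = 550 MPa.
t_e = 0.707 × 16 = 11.31 mm; A_we = 11.31 × 620 = 7013 mm².
Directional factor: 1.0 + 0.5 sin^1.5(90°) = 1.5.
F_nw = 0.6 × 550 × 1.5 = 495 MPa.
R_n/Ω = (495 × 7013) / 2.0 × 10⁻³ = 1736 kN.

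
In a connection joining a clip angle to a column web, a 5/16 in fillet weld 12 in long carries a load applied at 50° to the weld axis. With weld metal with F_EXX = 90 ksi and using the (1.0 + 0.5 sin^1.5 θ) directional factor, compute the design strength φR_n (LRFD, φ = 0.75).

t_e = 0.707 × 0.3125 = 0.2209 in; A_we = 0.2209 × 12 = 2.651 in².
Directional factor: 1.0 + 0.5 sin^1.5(50°) = 1.335.
F_nw = 0.6 × 90 × 1.335 = 72.1 ksi.
φR_n = 0.75 × 72.1 × 2.651 = 143.4 kips.

φR_n ≈ 143 kips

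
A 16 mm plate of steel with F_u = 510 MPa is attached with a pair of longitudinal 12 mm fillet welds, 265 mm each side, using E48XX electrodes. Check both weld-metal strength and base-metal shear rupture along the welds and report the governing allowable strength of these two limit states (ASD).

R_n/Ω ≈ 647 kN (weld metal governs)

E48XX → F_EXX = 480 MPa.
t_e = 0.707 × 12 = 8.484 mm; L = 530 mm.
Weld metal: R_n/Ω = (1/2.0) × 0.6 × 480 × 8.484 × 530 × 10⁻³ = 647.5 kN.
Base metal (shear rupture): R_n/Ω = (1/2.0) × 0.6 × 510 × 16 × 530 × 10⁻³ = 1297 kN.
Governing: weld metal.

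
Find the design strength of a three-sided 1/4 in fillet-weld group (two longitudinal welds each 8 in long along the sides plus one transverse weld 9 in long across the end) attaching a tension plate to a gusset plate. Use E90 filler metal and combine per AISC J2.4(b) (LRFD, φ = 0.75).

E90XX → F_EXX = 90 ksi.
t_e = 0.707 × 0.25 = 0.1767 in.
R_nwl = 0.6 × 90 × 0.1767 × 16 = 152.7 kip (longitudinal, 2 welds).
R_nwt = 0.6 × 90 × 0.1767 × 9 = 85.9 kip (transverse, base value).
(i) R_nwl + R_nwt = 238.6 kip; (ii) 0.85 R_nwl + 1.5 R_nwt = 258.7 kip.
R_n = max = 258.7 kip [governs: (ii)]; φR_n = 194 kip.

φR_n ≈ 194 kip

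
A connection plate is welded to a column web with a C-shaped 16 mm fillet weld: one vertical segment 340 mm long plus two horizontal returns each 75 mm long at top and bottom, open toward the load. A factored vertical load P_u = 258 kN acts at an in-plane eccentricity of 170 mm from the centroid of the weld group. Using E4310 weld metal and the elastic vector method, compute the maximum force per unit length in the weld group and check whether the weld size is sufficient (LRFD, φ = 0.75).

f_max ≈ 1300 N/mm; adequate

E43XX → F_EXX = 430 MPa.
Total weld length L_w = 490 mm. Treat welds as unit-width lines.
Centroid: x̄ = 2×75×37.5 / 490 = 11.48 mm from the vertical weld.
Polar moment about centroid: J = I_x + I_y = [340³/12 + 2×75×170²] + [340×11.48² + 2(75³/12 + 75×26.02²)] = 7827000 mm³.
Direct shear f_v = P/L_w = 258×10³ / 490 = 526.5 N/mm (vertical).
Torsion M = P·e = 258×10³ × 170 = 43860000 N·mm.
Critical point at (x, y) = (63.52, 170) from centroid. f_tx = M·y/J = 952.6 N/mm; f_ty = M·x/J = 355.9 N/mm.
Resultant f_max = √[f_tx² + (f_v + f_ty)²] = √[952.6² + (526.5 + 355.9)²] = 1299 N/mm.
Capacity per unit length: φr_n = 0.75 × 0.6 × 430 × (0.707 × 16) = 2189 N/mm.
1299 ≤ 2189 → adequate.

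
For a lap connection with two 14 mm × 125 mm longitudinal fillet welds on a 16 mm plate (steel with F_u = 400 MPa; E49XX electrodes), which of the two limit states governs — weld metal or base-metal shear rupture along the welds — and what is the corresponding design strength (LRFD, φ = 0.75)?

φR_n ≈ 546 kN (weld metal governs)

E49XX → F_EXX = 490 MPa.
t_e = 0.707 × 14 = 9.898 mm; L = 250 mm.
Weld metal: φR_n = 0.75 × 0.6 × 490 × 9.898 × 250 × 10⁻³ = 545.6 kN.
Base metal (shear rupture): φR_n = 0.75 × 0.6 × 400 × 16 × 250 × 10⁻³ = 720 kN.
Governing: weld metal.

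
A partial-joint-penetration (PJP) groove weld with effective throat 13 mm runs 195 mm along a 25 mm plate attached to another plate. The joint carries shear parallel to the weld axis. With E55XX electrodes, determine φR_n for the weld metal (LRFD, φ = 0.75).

E55XX → F_EXX = 550 MPa.
Effective throat (given) t_e = 13 mm.
A_we = 13 × 195 = 2535 mm².
F_nw = 0.6 F_EXX = 330 MPa.
φR_n = 0.75 × 330 × 2535 × 10⁻³ = 627.4 kN.

φR_n ≈ 627 kN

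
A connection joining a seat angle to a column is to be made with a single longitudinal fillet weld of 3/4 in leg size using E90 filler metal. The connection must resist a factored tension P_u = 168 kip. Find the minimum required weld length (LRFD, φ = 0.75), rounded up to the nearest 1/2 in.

E90XX → F_EXX = 90 ksi.
Throat t_e = 0.707 × 0.75 = 0.5302 in.
φr_n = 0.75 × 0.6 × 90 × 0.5302 = 21.48 kip/in.
L_req = P_u / φr_n = 168 / 21.48 = 7.823 in total.
Round up → use L = 8 in.

L = 8 in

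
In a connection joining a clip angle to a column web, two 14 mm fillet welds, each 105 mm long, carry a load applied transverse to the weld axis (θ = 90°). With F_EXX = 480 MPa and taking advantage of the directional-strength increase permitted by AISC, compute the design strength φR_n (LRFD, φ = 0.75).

φR_n ≈ 673 kN

t_e = 0.707 × 14 = 9.898 mm; A_we = 9.898 × 210 = 2079 mm².
Directional factor: 1.0 + 0.5 sin^1.5(90°) = 1.5.
F_nw = 0.6 × 480 × 1.5 = 432 MPa.
φR_n = 0.75 × 432 × 2079 × 10⁻³ = 673.5 kN.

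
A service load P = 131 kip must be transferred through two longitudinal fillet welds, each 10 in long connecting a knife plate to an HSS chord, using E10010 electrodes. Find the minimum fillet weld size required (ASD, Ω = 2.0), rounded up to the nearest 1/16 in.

E100XX → F_EXX = 100 ksi.
Total weld length L = 20 in.
Required throat t_e = P × Ω / (0.6 F_EXX × L) = 131 × 2.0 / (0.6 × 100 × 20) = 0.2183 in.
Required leg w = t_e / 0.707 = 0.3088 in → use 5/16 in.

w = 5/16 in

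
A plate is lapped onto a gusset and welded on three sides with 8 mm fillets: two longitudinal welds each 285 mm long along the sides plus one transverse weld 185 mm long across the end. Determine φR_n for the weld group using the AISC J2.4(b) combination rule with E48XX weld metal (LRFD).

φR_n ≈ 931 kN

E48XX → F_EXX = 480 MPa.
t_e = 0.707 × 8 = 5.656 mm.
R_nwl = 0.6 × 480 × 5.656 × 570 × 10⁻³ = 928.5 kN (longitudinal, 2 welds).
R_nwt = 0.6 × 480 × 5.656 × 185 × 10⁻³ = 301.4 kN (transverse, base value).
(i) R_nwl + R_nwt = 1230 kN; (ii) 0.85 R_nwl + 1.5 R_nwt = 1241 kN.
R_n = max = 1241 kN [governs: (ii)]; φR_n = 930.9 kN.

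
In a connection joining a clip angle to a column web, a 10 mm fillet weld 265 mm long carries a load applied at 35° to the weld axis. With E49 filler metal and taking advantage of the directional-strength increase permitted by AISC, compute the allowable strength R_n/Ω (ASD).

R_n/Ω ≈ 335 kN

E49XX → F_EXX = 490 MPa.
t_e = 0.707 × 10 = 7.07 mm; A_we = 7.07 × 265 = 1874 mm².
Directional factor: 1.0 + 0.5 sin^1.5(35°) = 1.217.
F_nw = 0.6 × 490 × 1.217 = 357.9 MPa.
R_n/Ω = (357.9 × 1874) / 2.0 × 10⁻³ = 335.2 kN.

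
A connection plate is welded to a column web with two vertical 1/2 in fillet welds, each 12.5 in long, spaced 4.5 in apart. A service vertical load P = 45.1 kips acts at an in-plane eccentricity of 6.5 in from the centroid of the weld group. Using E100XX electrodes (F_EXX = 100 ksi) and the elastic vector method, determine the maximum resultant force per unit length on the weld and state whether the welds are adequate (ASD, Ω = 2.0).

f_max ≈ 5.2 kip/in; adequate

Total weld length L_w = 25 in. Treat welds as unit-width lines.
Polar moment about centroid: J = 2[d³/12 + d(b/2)²] = 2[12.5³/12 + 12.5×2.25²] = 452.1 in³.
Direct shear f_v = P/L_w = 45.1 / 25 = 1.804 kip/in (vertical).
Torsion M = P·e = 45.1 × 6.5 = 293.15 kip·in.
Critical point at (x, y) = (2.25, 6.25) from centroid. f_tx = M·y/J = 4.053 kip/in; f_ty = M·x/J = 1.459 kip/in.
Resultant f_max = √[f_tx² + (f_v + f_ty)²] = √[4.053² + (1.804 + 1.459)²] = 5.203 kip/in.
Capacity per unit length: r_n/Ω = (1/2.0) × 0.6 × 100 × (0.707 × 0.5) = 10.6 kip/in.
5.203 ≤ 10.6 → adequate.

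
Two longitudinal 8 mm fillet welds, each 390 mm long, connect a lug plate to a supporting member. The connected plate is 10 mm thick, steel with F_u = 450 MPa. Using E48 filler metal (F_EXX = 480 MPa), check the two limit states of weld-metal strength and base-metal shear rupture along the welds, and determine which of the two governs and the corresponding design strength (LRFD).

φR_n ≈ 953 kN (weld metal governs)

t_e = 0.707 × 8 = 5.656 mm; L = 780 mm.
Weld metal: φR_n = 0.75 × 0.6 × 480 × 5.656 × 780 × 10⁻³ = 952.9 kN.
Base metal (shear rupture): φR_n = 0.75 × 0.6 × 450 × 10 × 780 × 10⁻³ = 1580 kN.
Governing: weld metal.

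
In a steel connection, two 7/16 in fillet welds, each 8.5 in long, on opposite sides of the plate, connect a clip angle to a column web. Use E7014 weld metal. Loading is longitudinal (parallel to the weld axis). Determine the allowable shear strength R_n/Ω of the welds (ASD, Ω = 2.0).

E70XX → F_EXX = 70 ksi.
Effective throat t_e = 0.707 × 0.4375 = 0.3093 in.
Total length L = 17 in; A_we = 0.3093 × 17 = 5.258 in².
F_nw = 0.6 F_EXX = 0.6 × 70 = 42 ksi.
R_n = 42 × 5.258 = 220.8 kips; R_n/Ω = 220.8/2.0 = 110.4 kips.

R_n/Ω ≈ 110 kips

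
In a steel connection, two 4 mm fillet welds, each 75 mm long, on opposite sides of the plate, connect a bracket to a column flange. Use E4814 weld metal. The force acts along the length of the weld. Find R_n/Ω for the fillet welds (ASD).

R_n/Ω ≈ 61.1 kN

E48XX → F_EXX = 480 MPa.
Effective throat t_e = 0.707 × 4 = 2.828 mm.
Total length L = 150 mm; A_we = 2.828 × 150 = 424.2 mm².
F_nw = 0.6 F_EXX = 0.6 × 480 = 288 MPa.
R_n = 288 × 424.2 × 10⁻³ = 122.2 kN; R_n/Ω = 122.2/2.0 = 61.08 kN.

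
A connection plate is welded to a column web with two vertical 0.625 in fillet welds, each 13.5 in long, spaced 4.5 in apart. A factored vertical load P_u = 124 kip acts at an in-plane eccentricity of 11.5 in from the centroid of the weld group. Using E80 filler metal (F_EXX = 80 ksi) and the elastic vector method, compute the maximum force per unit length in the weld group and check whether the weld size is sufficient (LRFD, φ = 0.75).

f_max ≈ 20.5 kip/in; NOT adequate

Total weld length L_w = 27 in. Treat welds as unit-width lines.
Polar moment about centroid: J = 2[d³/12 + d(b/2)²] = 2[13.5³/12 + 13.5×2.25²] = 546.8 in³.
Direct shear f_v = P/L_w = 124 / 27 = 4.593 kip/in (vertical).
Torsion M = P·e = 124 × 11.5 = 1426 kip·in.
Critical point at (x, y) = (2.25, 6.75) from centroid. f_tx = M·y/J = 17.6 kip/in; f_ty = M·x/J = 5.868 kip/in.
Resultant f_max = √[f_tx² + (f_v + f_ty)²] = √[17.6² + (4.593 + 5.868)²] = 20.48 kip/in.
Capacity per unit length: φr_n = 0.75 × 0.6 × 80 × (0.707 × 0.625) = 15.91 kip/in.
20.48 > 15.91 → NOT adequate.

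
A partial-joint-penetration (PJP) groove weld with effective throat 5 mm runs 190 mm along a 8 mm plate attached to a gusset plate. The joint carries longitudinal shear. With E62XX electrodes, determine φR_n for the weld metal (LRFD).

φR_n ≈ 265 kN

E62XX → F_EXX = 620 MPa.
Effective throat (given) t_e = 5 mm.
A_we = 5 × 190 = 950 mm².
F_nw = 0.6 F_EXX = 372 MPa.
φR_n = 0.75 × 372 × 950 × 10⁻³ = 265.1 kN.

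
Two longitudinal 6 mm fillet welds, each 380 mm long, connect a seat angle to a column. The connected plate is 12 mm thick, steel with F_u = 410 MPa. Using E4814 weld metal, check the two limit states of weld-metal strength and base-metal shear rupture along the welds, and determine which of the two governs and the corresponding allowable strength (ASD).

E48XX → F_EXX = 480 MPa.
t_e = 0.707 × 6 = 4.242 mm; L = 760 mm.
Weld metal: R_n/Ω = (1/2.0) × 0.6 × 480 × 4.242 × 760 × 10⁻³ = 464.2 kN.
Base metal (shear rupture): R_n/Ω = (1/2.0) × 0.6 × 410 × 12 × 760 × 10⁻³ = 1122 kN.
Governing: weld metal.

R_n/Ω ≈ 464 kN (weld metal governs)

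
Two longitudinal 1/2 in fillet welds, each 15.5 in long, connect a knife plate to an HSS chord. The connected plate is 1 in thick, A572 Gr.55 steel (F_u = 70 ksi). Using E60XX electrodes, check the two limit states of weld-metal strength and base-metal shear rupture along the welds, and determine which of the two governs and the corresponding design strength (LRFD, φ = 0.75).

E60XX → F_EXX = 60 ksi.
t_e = 0.707 × 0.5 = 0.3535 in; L = 31 in.
Weld metal: φR_n = 0.75 × 0.6 × 60 × 0.3535 × 31 = 295.9 kip.
Base metal (shear rupture): φR_n = 0.75 × 0.6 × 70 × 1 × 31 = 976.5 kip.
Governing: weld metal.

φR_n ≈ 296 kip (weld metal governs)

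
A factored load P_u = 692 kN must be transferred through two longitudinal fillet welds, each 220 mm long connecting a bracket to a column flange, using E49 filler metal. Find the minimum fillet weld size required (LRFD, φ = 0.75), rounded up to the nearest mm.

w = 11 mm

E49XX → F_EXX = 490 MPa.
Total weld length L = 440 mm.
Required throat t_e = P_u / (φ × 0.6 F_EXX × L) = 692 / (0.75 × 0.6 × 490 × 440 × 10⁻³) = 7.133 mm.
Required leg w = t_e / 0.707 = 10.09 mm → use 11 mm.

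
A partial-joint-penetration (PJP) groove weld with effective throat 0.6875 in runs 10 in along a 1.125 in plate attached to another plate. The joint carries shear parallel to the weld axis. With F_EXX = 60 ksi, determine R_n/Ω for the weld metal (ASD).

Effective throat (given) t_e = 0.6875 in.
A_we = 0.6875 × 10 = 6.875 in².
F_nw = 0.6 F_EXX = 36 ksi.
R_n/Ω = (36 × 6.875) / 2.0 = 123.8 kip.

R_n/Ω ≈ 124 kip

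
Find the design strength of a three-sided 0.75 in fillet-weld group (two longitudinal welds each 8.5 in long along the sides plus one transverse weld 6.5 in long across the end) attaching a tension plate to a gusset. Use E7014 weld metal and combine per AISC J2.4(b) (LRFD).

E70XX → F_EXX = 70 ksi.
t_e = 0.707 × 0.75 = 0.5302 in.
R_nwl = 0.6 × 70 × 0.5302 × 17 = 378.6 kips (longitudinal, 2 welds).
R_nwt = 0.6 × 70 × 0.5302 × 6.5 = 144.8 kips (transverse, base value).
(i) R_nwl + R_nwt = 523.4 kips; (ii) 0.85 R_nwl + 1.5 R_nwt = 538.9 kips.
R_n = max = 538.9 kips [governs: (ii)]; φR_n = 404.2 kips.

φR_n ≈ 404 kips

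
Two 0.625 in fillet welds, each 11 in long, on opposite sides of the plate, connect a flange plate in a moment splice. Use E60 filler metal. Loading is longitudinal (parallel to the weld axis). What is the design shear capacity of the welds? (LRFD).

E60XX → F_EXX = 60 ksi.
Effective throat t_e = 0.707 × 0.625 = 0.4419 in.
Total length L = 22 in; A_we = 0.4419 × 22 = 9.721 in².
F_nw = 0.6 F_EXX = 0.6 × 60 = 36 ksi.
φR_n = 0.75 × 36 × 9.721 = 262.5 kips.

φR_n ≈ 262 kips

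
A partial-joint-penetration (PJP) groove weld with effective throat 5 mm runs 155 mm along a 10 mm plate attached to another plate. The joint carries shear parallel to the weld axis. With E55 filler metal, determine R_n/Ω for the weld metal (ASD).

E55XX → F_EXX = 550 MPa.
Effective throat (given) t_e = 5 mm.
A_we = 5 × 155 = 775 mm².
F_nw = 0.6 F_EXX = 330 MPa.
R_n/Ω = (330 × 775) / 2.0 × 10⁻³ = 127.9 kN.

R_n/Ω ≈ 128 kN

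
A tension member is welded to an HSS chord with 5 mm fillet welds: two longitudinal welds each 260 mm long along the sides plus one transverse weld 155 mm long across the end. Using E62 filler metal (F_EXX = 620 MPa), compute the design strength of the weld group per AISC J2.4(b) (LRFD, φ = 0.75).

φR_n ≈ 666 kN

t_e = 0.707 × 5 = 3.535 mm.
R_nwl = 0.6 × 620 × 3.535 × 520 × 10⁻³ = 683.8 kN (longitudinal, 2 welds).
R_nwt = 0.6 × 620 × 3.535 × 155 × 10⁻³ = 203.8 kN (transverse, base value).
(i) R_nwl + R_nwt = 887.6 kN; (ii) 0.85 R_nwl + 1.5 R_nwt = 887 kN.
R_n = max = 887.6 kN [governs: (i)]; φR_n = 665.7 kN.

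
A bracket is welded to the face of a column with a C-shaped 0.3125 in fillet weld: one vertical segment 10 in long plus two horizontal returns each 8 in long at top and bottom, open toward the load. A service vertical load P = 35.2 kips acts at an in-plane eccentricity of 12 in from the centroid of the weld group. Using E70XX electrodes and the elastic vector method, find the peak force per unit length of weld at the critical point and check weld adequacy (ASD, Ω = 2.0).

f_max ≈ 5.8 kip/in; NOT adequate

E70XX → F_EXX = 70 ksi.
Total weld length L_w = 26 in. Treat welds as unit-width lines.
Centroid: x̄ = 2×8×4 / 26 = 2.462 in from the vertical weld.
Polar moment about centroid: J = I_x + I_y = [10³/12 + 2×8×5²] + [10×2.462² + 2(8³/12 + 8×1.538²)] = 667.1 in³.
Direct shear f_v = P/L_w = 35.2 / 26 = 1.354 kip/in (vertical).
Torsion M = P·e = 35.2 × 12 = 422.4 kip·in.
Critical point at (x, y) = (5.538, 5) from centroid. f_tx = M·y/J = 3.166 kip/in; f_ty = M·x/J = 3.507 kip/in.
Resultant f_max = √[f_tx² + (f_v + f_ty)²] = √[3.166² + (1.354 + 3.507)²] = 5.801 kip/in.
Capacity per unit length: r_n/Ω = (1/2.0) × 0.6 × 70 × (0.707 × 0.3125) = 4.64 kip/in.
5.801 > 4.64 → NOT adequate.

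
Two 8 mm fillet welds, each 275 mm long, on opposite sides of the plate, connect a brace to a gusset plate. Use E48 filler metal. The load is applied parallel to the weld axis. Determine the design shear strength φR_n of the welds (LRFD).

φR_n ≈ 672 kN

E48XX → F_EXX = 480 MPa.
Effective throat t_e = 0.707 × 8 = 5.656 mm.
Total length L = 550 mm; A_we = 5.656 × 550 = 3111 mm².
F_nw = 0.6 F_EXX = 0.6 × 480 = 288 MPa.
φR_n = 0.75 × 288 × 3111 × 10⁻³ = 671.9 kN.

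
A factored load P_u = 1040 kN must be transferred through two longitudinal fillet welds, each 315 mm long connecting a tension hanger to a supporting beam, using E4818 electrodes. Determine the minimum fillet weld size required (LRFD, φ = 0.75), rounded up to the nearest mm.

w = 11 mm

E48XX → F_EXX = 480 MPa.
Total weld length L = 630 mm.
Required throat t_e = P_u / (φ × 0.6 F_EXX × L) = 1040 / (0.75 × 0.6 × 480 × 630 × 10⁻³) = 7.643 mm.
Required leg w = t_e / 0.707 = 10.81 mm → use 11 mm.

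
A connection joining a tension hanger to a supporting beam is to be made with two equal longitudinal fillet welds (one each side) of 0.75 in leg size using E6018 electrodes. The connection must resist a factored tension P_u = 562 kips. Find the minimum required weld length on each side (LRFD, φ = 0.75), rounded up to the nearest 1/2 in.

E60XX → F_EXX = 60 ksi.
Throat t_e = 0.707 × 0.75 = 0.5302 in.
φr_n = 0.75 × 0.6 × 60 × 0.5302 = 14.32 kips/in.
L_req = P_u / φr_n = 562 / 14.32 = 39.25 in total.
Per side: 39.25 / 2 = 19.63 in.
Round up → use L = 20 in on each side.

L = 20 in on each side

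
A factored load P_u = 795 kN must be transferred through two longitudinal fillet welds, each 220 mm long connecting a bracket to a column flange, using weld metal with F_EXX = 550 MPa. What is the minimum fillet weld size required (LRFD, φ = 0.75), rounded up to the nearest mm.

Total weld length L = 440 mm.
Required throat t_e = P_u / (φ × 0.6 F_EXX × L) = 795 / (0.75 × 0.6 × 550 × 440 × 10⁻³) = 7.3 mm.
Required leg w = t_e / 0.707 = 10.33 mm → use 11 mm.

w = 11 mm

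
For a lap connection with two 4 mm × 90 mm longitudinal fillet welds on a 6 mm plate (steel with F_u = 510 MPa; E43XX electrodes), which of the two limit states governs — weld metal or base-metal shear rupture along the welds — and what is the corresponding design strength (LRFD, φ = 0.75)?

φR_n ≈ 98.5 kN (weld metal governs)

E43XX → F_EXX = 430 MPa.
t_e = 0.707 × 4 = 2.828 mm; L = 180 mm.
Weld metal: φR_n = 0.75 × 0.6 × 430 × 2.828 × 180 × 10⁻³ = 98.5 kN.
Base metal (shear rupture): φR_n = 0.75 × 0.6 × 510 × 6 × 180 × 10⁻³ = 247.9 kN.
Governing: weld metal.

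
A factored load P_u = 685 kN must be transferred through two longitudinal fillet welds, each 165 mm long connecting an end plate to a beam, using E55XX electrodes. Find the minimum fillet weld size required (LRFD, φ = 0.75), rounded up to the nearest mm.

E55XX → F_EXX = 550 MPa.
Total weld length L = 330 mm.
Required throat t_e = P_u / (φ × 0.6 F_EXX × L) = 685 / (0.75 × 0.6 × 550 × 330 × 10⁻³) = 8.387 mm.
Required leg w = t_e / 0.707 = 11.86 mm → use 12 mm.

w = 12 mm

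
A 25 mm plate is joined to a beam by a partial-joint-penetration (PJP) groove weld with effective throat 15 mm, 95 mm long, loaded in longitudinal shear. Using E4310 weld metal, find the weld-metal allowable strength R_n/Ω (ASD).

E43XX → F_EXX = 430 MPa.
Effective throat (given) t_e = 15 mm.
A_we = 15 × 95 = 1425 mm².
F_nw = 0.6 F_EXX = 258 MPa.
R_n/Ω = (258 × 1425) / 2.0 × 10⁻³ = 183.8 kN.

R_n/Ω ≈ 184 kN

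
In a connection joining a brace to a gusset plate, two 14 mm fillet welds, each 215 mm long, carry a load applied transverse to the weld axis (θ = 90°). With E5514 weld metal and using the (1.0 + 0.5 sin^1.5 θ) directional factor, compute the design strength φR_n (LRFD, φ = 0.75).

E55XX → F_EXX = 550 MPa.
t_e = 0.707 × 14 = 9.898 mm; A_we = 9.898 × 430 = 4256 mm².
Directional factor: 1.0 + 0.5 sin^1.5(90°) = 1.5.
F_nw = 0.6 × 550 × 1.5 = 495 MPa.
φR_n = 0.75 × 495 × 4256 × 10⁻³ = 1580 kN.

φR_n ≈ 1580 kN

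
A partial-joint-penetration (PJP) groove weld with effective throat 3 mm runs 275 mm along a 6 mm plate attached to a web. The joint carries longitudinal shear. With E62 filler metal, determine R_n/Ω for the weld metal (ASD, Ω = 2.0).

E62XX → F_EXX = 620 MPa.
Effective throat (given) t_e = 3 mm.
A_we = 3 × 275 = 825 mm².
F_nw = 0.6 F_EXX = 372 MPa.
R_n/Ω = (372 × 825) / 2.0 × 10⁻³ = 153.5 kN.

R_n/Ω ≈ 153 kN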